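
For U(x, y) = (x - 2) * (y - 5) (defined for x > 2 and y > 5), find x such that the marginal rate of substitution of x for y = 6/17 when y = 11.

x = 19

MU_x = (y−5), MU_y = (x−2).
MRS = (y−5)/(x−2).
Substitute y = 11: MRS = 6/(x − 2). Setting this equal to 6/17 gives x − 2 = 6/(6/17) = 17, so x = 19.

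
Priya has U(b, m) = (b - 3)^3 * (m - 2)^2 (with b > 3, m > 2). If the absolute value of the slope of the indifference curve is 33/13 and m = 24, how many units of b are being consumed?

MU_b = 3·(b−3)^2·(m−2)^2, MU_m = 2·(b−3)^3·(m−2).
MRS = (3/2)·(m−2)/(b−3).
Substitute m = 24: MRS = 33/(b − 3). Setting this equal to 33/13 gives b − 3 = 33/(33/13) = 13, so b = 16.

b = 16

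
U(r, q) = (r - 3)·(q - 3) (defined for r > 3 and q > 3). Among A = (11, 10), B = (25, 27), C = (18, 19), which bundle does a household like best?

Bundle B

Evaluate utility at each bundle:
U(A) = 56.
U(B) = 528.
U(C) = 240.
Highest utility is B, so B ≻ C ≻ A.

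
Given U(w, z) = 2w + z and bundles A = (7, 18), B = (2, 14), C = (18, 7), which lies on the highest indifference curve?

Evaluate utility at each bundle:
U(A) = 32.
U(B) = 18.
U(C) = 43.
Highest utility is C, so C ≻ A ≻ B.

Bundle C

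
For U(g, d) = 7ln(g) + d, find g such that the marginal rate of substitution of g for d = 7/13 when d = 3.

MU_g = 7/g, MU_d = 1.
MRS = 7/g ÷ 1.
MRS depends only on g: 7/g = 7/13 ⇒ g = 7/(7/13) = 13.

g = 13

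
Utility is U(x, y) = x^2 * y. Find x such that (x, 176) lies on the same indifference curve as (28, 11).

x = 7

U(28, 11) = 8624.
Set U(x, 176) = 8624 and solve.
With y = 176: x^2 = 8624/176 = 49; taking the square root, x = 7.
Check: U(7, 176) = 8624.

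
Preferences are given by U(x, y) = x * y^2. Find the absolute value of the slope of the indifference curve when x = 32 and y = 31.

MU_x = y^2 and MU_y = 2·x·y.
MRS = MU_x/MU_y = (1/2)·y/x.
At (32, 31): MRS = 31/64.
So at (32, 31) the consumer would give up 31/64 units of y for one more unit of x.

MRS = 31/64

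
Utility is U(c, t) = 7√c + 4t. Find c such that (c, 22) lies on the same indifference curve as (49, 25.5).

U(49, 25.5) = 151.
Set U(c, 22) = 151 and solve.
With t = 22: 7√c = 151 − 4·22 = 63, so √c = 9 and c = 81.
Check: U(81, 22) = 151.

c = 81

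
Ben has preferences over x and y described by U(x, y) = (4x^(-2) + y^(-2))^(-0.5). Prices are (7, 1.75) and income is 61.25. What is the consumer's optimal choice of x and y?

For CES with ρ = -2, MRS = (4/1)·(y/x)^3.
Tangency: set MRS = p_x/p_y = 7/1.75 = 4.
So (y/x)^3 = 1; taking the cube root, y/x = 1, i.e. y = x.
Substitute into the budget 7·x + 1.75·y = 61.25: 8.75·x = 61.25, so x* = 7 and y* = 7.

x* = 7, y* = 7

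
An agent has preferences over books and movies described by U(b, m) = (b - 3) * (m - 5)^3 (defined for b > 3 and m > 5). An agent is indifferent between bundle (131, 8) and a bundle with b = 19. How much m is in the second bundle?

U(131, 8) = 3456.
Set U(19, m) = 3456 and solve.
With b = 19: (19 − 3) = 16, so (m − 5)^3 = 3456/16 = 216.
Taking the cube root (with m > 5): m − 5 = 6, so m = 11.
Check: U(19, 11) = 3456.

m = 11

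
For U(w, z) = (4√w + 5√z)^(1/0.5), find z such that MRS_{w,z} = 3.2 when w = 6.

For CES with ρ = 0.5, MRS = (4/5)·√(z/w).
Setting (4/5)·√(z/6) = 3.2 gives √(z/6) = 4, so z/6 = 16 and z = 96.

z = 96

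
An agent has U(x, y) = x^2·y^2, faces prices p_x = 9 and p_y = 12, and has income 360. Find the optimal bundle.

MU_x = 2·x·y^2 and MU_y = 2·x^2·y.
MRS = MU_x/MU_y = y/x.
Tangency: set MRS = p_x/p_y = 9/12 = 0.75.
So y/x = 0.75, i.e. y = 0.75·x.
Substitute into the budget 9·x + 12·y = 360: 18·x = 360, so x* = 20.
Then y* = 0.75·20 = 15.

x* = 20, y* = 15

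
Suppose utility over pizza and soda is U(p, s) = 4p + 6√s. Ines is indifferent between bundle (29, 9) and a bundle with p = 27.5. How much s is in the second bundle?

U(29, 9) = 134.
Set U(27.5, s) = 134 and solve.
With p = 27.5: 6√s = 134 − 4·27.5 = 24, so √s = 4 and s = 16.
Check: U(27.5, 16) = 134.

s = 16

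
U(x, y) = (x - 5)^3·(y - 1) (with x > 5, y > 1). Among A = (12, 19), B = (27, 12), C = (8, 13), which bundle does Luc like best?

Bundle B

Evaluate utility at each bundle:
U(A) = 6174.
U(B) = 117128.
U(C) = 324.
Highest utility is B, so B ≻ A ≻ C.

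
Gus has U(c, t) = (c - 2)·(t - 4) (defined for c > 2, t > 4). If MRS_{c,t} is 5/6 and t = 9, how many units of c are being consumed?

MU_c = (t−4), MU_t = (c−2).
MRS = (t−4)/(c−2).
Substitute t = 9: MRS = 5/(c − 2). Setting this equal to 5/6 gives c − 2 = 5/(5/6) = 6, so c = 8.

c = 8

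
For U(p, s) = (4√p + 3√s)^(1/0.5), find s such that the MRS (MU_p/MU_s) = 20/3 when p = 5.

For CES with ρ = 0.5, MRS = (4/3)·√(s/p).
Setting (4/3)·√(s/5) = 20/3 gives √(s/5) = 5, so s/5 = 25 and s = 125.

s = 125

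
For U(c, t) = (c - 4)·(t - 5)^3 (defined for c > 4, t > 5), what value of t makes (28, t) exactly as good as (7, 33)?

t = 19

U(7, 33) = 65856.
Set U(28, t) = 65856 and solve.
With c = 28: (28 − 4) = 24, so (t − 5)^3 = 65856/24 = 2744.
Taking the cube root (with t > 5): t − 5 = 14, so t = 19.
Check: U(28, 19) = 65856.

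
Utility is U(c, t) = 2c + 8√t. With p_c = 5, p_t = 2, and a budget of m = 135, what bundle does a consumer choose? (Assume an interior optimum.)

c* = 17, t* = 25

MU_c = 2, MU_t = 8/(2√t).
MRS = 2 ÷ (8/(2√t)).
Tangency: set MRS = p_c/p_t = 5/2 = 2.5.
MRS depends only on t: 0.5·√t = 2.5 ⇒ √t = 2.5/0.5 = 5 ⇒ t* = 25.
From the budget, 5·c = 135 − 2·25 = 85, so c* = 17.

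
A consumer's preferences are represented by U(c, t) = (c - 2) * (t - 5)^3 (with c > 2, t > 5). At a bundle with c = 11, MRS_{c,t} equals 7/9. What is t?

MU_c = (t−5)^3, MU_t = 3·(c−2)·(t−5)^2.
MRS = (1/3)·(t−5)/(c−2).
Substitute c = 11: MRS = (t − 5)/27. Setting this equal to 7/9 gives t − 5 = (7/9)·27 = 21, so t = 26.

t = 26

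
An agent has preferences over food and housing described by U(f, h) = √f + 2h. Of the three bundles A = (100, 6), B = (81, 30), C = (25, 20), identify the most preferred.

Bundle B

Evaluate utility at each bundle:
U(A) = 22.000.
U(B) = 69.000.
U(C) = 45.000.
Highest utility is B, so B ≻ C ≻ A.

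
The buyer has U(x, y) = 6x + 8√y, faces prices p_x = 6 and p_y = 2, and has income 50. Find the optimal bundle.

MU_x = 6, MU_y = 8/(2√y).
MRS = 6 ÷ (8/(2√y)).
Tangency: set MRS = p_x/p_y = 6/2 = 3.
MRS depends only on y: 1.5·√y = 3 ⇒ √y = 3/1.5 = 2 ⇒ y* = 4.
From the budget, 6·x = 50 − 2·4 = 42, so x* = 7.

x* = 7, y* = 4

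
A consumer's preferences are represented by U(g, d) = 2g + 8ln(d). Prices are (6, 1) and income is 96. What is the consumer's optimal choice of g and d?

MU_g = 2, MU_d = 8/d.
MRS = 2 ÷ (8/d).
Tangency: set MRS = p_g/p_d = 6/1 = 6.
MRS depends only on d: 0.25·d = 6 ⇒ d* = 6/0.25 = 24.
From the budget, 6·g = 96 − 1·24 = 72, so g* = 12.

g* = 12, d* = 24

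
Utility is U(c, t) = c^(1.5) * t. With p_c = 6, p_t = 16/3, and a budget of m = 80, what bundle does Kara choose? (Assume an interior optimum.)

c* = 8, t* = 6

MU_c = 1.5·√c·t and MU_t = c^(1.5).
MRS = MU_c/MU_t = (1.5)·t/c.
Tangency: set MRS = p_c/p_t = 6/(16/3) = 1.125.
So (1.5)·t/c = 1.125, i.e. t = 0.75·c.
Substitute into the budget 6·c + (16/3)·t = 80: 10·c = 80, so c* = 8.
Then t* = 0.75·8 = 6.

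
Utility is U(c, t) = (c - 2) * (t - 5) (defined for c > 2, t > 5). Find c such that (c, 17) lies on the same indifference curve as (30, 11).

U(30, 11) = 168.
Set U(c, 17) = 168 and solve.
With t = 17: (17 − 5) = 12, so (c − 2) = 168/12 = 14.
So c = 2 + 14 = 16.
Check: U(16, 17) = 168.

c = 16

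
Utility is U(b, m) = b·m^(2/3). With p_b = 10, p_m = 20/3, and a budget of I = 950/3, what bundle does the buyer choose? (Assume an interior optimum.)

MU_b = m^(2/3) and MU_m = 2/3·b·m^(-1/3).
MRS = MU_b/MU_m = (1.5)·m/b.
Tangency: set MRS = p_b/p_m = 10/(20/3) = 1.5.
So (1.5)·m/b = 1.5, i.e. m = b.
Substitute into the budget 10·b + (20/3)·m = 950/3: (50/3)·b = 950/3, so b* = 19.
Then m* = 19.

b* = 19, m* = 19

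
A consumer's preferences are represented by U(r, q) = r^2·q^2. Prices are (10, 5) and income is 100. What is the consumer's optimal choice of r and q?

r* = 5, q* = 10

MU_r = 2·r·q^2 and MU_q = 2·r^2·q.
MRS = MU_r/MU_q = q/r.
Tangency: set MRS = p_r/p_q = 10/5 = 2.
So q/r = 2, i.e. q = 2·r.
Substitute into the budget 10·r + 5·q = 100: 20·r = 100, so r* = 5.
Then q* = 2·5 = 10.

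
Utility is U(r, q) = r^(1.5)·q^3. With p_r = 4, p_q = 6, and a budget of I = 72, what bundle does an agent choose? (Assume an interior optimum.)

r* = 6, q* = 8

MU_r = 1.5·√r·q^3 and MU_q = 3·r^(1.5)·q^2.
MRS = MU_r/MU_q = (0.5)·q/r.
Tangency: set MRS = p_r/p_q = 4/6 = 2/3.
So (0.5)·q/r = 2/3, i.e. q = (4/3)·r.
Substitute into the budget 4·r + 6·q = 72: 12·r = 72, so r* = 6.
Then q* = (4/3)·6 = 8.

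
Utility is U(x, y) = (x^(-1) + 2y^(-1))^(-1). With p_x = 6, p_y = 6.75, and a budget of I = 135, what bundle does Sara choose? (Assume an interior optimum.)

For CES with ρ = -1, MRS = (1/2)·(y/x)^2.
Tangency: set MRS = p_x/p_y = 6/6.75 = 8/9.
So (y/x)^2 = 16/9; taking the square root, y/x = 4/3, i.e. y = (4/3)·x.
Substitute into the budget 6·x + 6.75·y = 135: 15·x = 135, so x* = 9 and y* = (4/3)·9 = 12.

x* = 9, y* = 12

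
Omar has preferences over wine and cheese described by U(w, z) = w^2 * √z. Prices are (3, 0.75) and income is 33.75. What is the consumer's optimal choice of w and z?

MU_w = 2·w·√z and MU_z = 0.5·w^2·z^(-0.5).
MRS = MU_w/MU_z = (4)·z/w.
Tangency: set MRS = p_w/p_z = 3/0.75 = 4.
So (4)·z/w = 4, i.e. z = w.
Substitute into the budget 3·w + 0.75·z = 33.75: 3.75·w = 33.75, so w* = 9.
Then z* = 9.

w* = 9, z* = 9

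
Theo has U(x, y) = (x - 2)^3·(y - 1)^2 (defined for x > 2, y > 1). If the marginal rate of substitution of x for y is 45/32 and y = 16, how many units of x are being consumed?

MU_x = 3·(x−2)^2·(y−1)^2, MU_y = 2·(x−2)^3·(y−1).
MRS = (3/2)·(y−1)/(x−2).
Substitute y = 16: MRS = 22.5/(x − 2). Setting this equal to 45/32 gives x − 2 = 22.5/(45/32) = 16, so x = 18.

x = 18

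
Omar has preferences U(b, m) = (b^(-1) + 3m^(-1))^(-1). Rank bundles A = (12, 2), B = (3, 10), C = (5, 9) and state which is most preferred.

Evaluate utility at each bundle:
U(A) = 0.632.
U(B) = 1.579.
U(C) = 1.875.
Highest utility is C, so C ≻ B ≻ A.

Bundle C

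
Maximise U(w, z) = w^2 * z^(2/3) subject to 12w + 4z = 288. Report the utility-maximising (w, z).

w* = 18, z* = 18

MU_w = 2·w·z^(2/3) and MU_z = 2/3·w^2·z^(-1/3).
MRS = MU_w/MU_z = (3)·z/w.
Tangency: set MRS = p_w/p_z = 12/4 = 3.
So (3)·z/w = 3, i.e. z = w.
Substitute into the budget 12·w + 4·z = 288: 16·w = 288, so w* = 18.
Then z* = 18.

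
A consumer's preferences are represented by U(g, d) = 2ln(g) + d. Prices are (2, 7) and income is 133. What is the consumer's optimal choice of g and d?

g* = 7, d* = 17

MU_g = 2/g, MU_d = 1.
MRS = 2/g ÷ 1.
Tangency: set MRS = p_g/p_d = 2/7.
MRS depends only on g: 2/g = 2/7 ⇒ g* = 2/(2/7) = 7.
From the budget, 7·d = 133 − 2·7 = 119, so d* = 17.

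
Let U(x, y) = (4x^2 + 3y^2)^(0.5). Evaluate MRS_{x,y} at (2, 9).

For CES with ρ = 2, MRS = (4/3)·(y/x)^(-1).
At (2, 9): MRS = 8/27.
That is, one extra unit of x is worth 8/27 units of y at the margin.

MRS = 8/27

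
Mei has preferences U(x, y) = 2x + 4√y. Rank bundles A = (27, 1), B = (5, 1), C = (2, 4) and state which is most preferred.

Bundle A

Evaluate utility at each bundle:
U(A) = 58.000.
U(B) = 14.000.
U(C) = 12.000.
Highest utility is A, so A ≻ B ≻ C.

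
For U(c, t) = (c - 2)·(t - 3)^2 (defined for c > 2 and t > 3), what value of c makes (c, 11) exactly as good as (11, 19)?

U(11, 19) = 2304.
Set U(c, 11) = 2304 and solve.
With t = 11: (11 − 3)^2 = 64, so (c − 2) = 2304/64 = 36.
So c = 2 + 36 = 38.
Check: U(38, 11) = 2304.

c = 38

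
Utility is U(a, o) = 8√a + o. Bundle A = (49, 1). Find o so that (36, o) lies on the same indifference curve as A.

o = 9

U(49, 1) = 57.
Set U(36, o) = 57 and solve.
With a = 36: √36 = 6, so o = 57 − 8·6 = 9.
Check: U(36, 9) = 57.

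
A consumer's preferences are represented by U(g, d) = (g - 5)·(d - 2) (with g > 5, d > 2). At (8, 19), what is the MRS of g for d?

MU_g = (d−2), MU_d = (g−5).
MRS = (d−2)/(g−5).
At (8, 19): MRS = 17/3.
That is, one extra unit of g is worth 17/3 units of d at the margin.

MRS = 17/3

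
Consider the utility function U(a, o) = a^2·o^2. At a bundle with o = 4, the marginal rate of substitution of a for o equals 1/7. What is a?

a = 28

MU_a = 2·a·o^2 and MU_o = 2·a^2·o.
MRS = MU_a/MU_o = o/a.
Substitute o = 4: MRS = 4/a. Setting 4/a = 1/7 gives a = 4/(1/7) = 28.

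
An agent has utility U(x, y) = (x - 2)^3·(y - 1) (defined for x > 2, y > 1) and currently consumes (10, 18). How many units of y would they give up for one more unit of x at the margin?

MRS = 6.375

MU_x = 3·(x−2)^2·(y−1), MU_y = (x−2)^3.
MRS = (3/1)·(y−1)/(x−2).
At (10, 18): MRS = 6.375.
The indifference curve has slope −6.375 at this bundle.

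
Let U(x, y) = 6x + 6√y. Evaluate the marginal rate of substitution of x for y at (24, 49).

MU_x = 6, MU_y = 6/(2√y).
MRS = 6 ÷ (6/(2√y)).
At (24, 49): MRS = 14.
So at (24, 49) the consumer would give up 14 units of y for one more unit of x.

MRS = 14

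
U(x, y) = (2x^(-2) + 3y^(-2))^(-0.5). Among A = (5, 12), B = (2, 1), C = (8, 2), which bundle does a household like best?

Bundle A

Evaluate utility at each bundle:
U(A) = 3.149.
U(B) = 0.535.
U(C) = 1.131.
Highest utility is A, so A ≻ C ≻ B.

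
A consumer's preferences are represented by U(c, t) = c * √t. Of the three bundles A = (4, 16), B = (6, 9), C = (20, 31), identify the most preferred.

Bundle C

Evaluate utility at each bundle:
U(A) = 16.000.
U(B) = 18.000.
U(C) = 111.355.
Highest utility is C, so C ≻ B ≻ A.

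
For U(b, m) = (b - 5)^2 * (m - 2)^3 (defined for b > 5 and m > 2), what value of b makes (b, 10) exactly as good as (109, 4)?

b = 18

U(109, 4) = 86528.
Set U(b, 10) = 86528 and solve.
With m = 10: (10 − 2)^3 = 512, so (b − 5)^2 = 86528/512 = 169.
Taking the square root (with b > 5): b − 5 = 13, so b = 18.
Check: U(18, 10) = 86528.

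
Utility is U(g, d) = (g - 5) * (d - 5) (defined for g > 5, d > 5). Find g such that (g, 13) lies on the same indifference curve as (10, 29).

U(10, 29) = 120.
Set U(g, 13) = 120 and solve.
With d = 13: (13 − 5) = 8, so (g − 5) = 120/8 = 15.
So g = 5 + 15 = 20.
Check: U(20, 13) = 120.

g = 20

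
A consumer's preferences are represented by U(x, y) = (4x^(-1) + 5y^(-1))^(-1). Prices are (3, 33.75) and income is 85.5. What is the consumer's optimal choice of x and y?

For CES with ρ = -1, MRS = (4/5)·(y/x)^2.
Tangency: set MRS = p_x/p_y = 3/33.75 = 4/45.
So (y/x)^2 = 1/9; taking the square root, y/x = 1/3, i.e. y = (1/3)·x.
Substitute into the budget 3·x + 33.75·y = 85.5: 14.25·x = 85.5, so x* = 6 and y* = (1/3)·6 = 2.

x* = 6, y* = 2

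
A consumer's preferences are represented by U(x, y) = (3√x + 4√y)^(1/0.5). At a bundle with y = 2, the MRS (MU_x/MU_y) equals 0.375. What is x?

For CES with ρ = 0.5, MRS = (3/4)·√(y/x).
Setting (3/4)·√(2/x) = 0.375 gives √(2/x) = 0.5, so 2/x = 0.25 and x = 8.

x = 8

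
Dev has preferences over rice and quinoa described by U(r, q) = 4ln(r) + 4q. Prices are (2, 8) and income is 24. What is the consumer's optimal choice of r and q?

r* = 4, q* = 2

MU_r = 4/r, MU_q = 4.
MRS = 4/r ÷ 4.
Tangency: set MRS = p_r/p_q = 2/8 = 0.25.
MRS depends only on r: 1/r = 0.25 ⇒ r* = 1/0.25 = 4.
From the budget, 8·q = 24 − 2·4 = 16, so q* = 2.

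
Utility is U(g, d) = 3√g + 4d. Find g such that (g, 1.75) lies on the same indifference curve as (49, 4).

U(49, 4) = 37.
Set U(g, 1.75) = 37 and solve.
With d = 1.75: 3√g = 37 − 4·1.75 = 30, so √g = 10 and g = 100.
Check: U(100, 1.75) = 37.

g = 100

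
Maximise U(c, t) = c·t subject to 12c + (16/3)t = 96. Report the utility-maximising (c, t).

c* = 4, t* = 9

MU_c = t and MU_t = c.
MRS = MU_c/MU_t = t/c.
Tangency: set MRS = p_c/p_t = 12/(16/3) = 2.25.
So t/c = 2.25, i.e. t = 2.25·c.
Substitute into the budget 12·c + (16/3)·t = 96: 24·c = 96, so c* = 4.
Then t* = 2.25·4 = 9.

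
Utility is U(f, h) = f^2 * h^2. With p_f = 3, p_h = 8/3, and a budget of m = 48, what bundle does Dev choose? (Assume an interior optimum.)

MU_f = 2·f·h^2 and MU_h = 2·f^2·h.
MRS = MU_f/MU_h = h/f.
Tangency: set MRS = p_f/p_h = 3/(8/3) = 1.125.
So h/f = 1.125, i.e. h = 1.125·f.
Substitute into the budget 3·f + (8/3)·h = 48: 6·f = 48, so f* = 8.
Then h* = 1.125·8 = 9.

f* = 8, h* = 9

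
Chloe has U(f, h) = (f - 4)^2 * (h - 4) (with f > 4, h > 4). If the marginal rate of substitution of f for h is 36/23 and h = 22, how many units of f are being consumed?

MU_f = 2·(f−4)·(h−4), MU_h = (f−4)^2.
MRS = (2/1)·(h−4)/(f−4).
Substitute h = 22: MRS = 36/(f − 4). Setting this equal to 36/23 gives f − 4 = 36/(36/23) = 23, so f = 27.

f = 27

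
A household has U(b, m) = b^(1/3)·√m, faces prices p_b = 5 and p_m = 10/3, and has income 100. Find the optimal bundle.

b* = 8, m* = 18

MU_b = 1/3·b^(-2/3)·√m and MU_m = 0.5·b^(1/3)·m^(-0.5).
MRS = MU_b/MU_m = (2/3)·m/b.
Tangency: set MRS = p_b/p_m = 5/(10/3) = 1.5.
So (2/3)·m/b = 1.5, i.e. m = 2.25·b.
Substitute into the budget 5·b + (10/3)·m = 100: 12.5·b = 100, so b* = 8.
Then m* = 2.25·8 = 18.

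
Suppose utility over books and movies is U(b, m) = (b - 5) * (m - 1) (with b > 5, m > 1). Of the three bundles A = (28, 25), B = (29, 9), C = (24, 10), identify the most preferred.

Evaluate utility at each bundle:
U(A) = 552.
U(B) = 192.
U(C) = 171.
Highest utility is A, so A ≻ B ≻ C.

Bundle A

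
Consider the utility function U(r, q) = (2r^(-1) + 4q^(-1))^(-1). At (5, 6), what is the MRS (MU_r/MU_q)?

For CES with ρ = -1, MRS = (2/4)·(q/r)^2.
At (5, 6): MRS = 18/25.
The indifference curve has slope −18/25 at this bundle.

MRS = 18/25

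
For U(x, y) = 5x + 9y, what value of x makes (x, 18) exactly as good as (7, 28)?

x = 25

U(7, 28) = 287.
Set U(x, 18) = 287 and solve.
5x + 9·18 = 287 ⇒ 5x = 125 ⇒ x = 25.
Check: U(25, 18) = 287.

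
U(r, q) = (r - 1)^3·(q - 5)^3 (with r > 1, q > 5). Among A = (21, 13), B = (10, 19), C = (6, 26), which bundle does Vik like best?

Bundle A

Evaluate utility at each bundle:
U(A) = 4096000.
U(B) = 2000376.
U(C) = 1157625.
Highest utility is A, so A ≻ B ≻ C.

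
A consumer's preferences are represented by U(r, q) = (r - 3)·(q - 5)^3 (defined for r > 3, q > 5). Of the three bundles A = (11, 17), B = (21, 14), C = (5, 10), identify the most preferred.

Bundle A

Evaluate utility at each bundle:
U(A) = 13824.
U(B) = 13122.
U(C) = 250.
Highest utility is A, so A ≻ B ≻ C.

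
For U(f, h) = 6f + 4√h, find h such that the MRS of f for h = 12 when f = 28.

MU_f = 6, MU_h = 4/(2√h).
MRS = 6 ÷ (4/(2√h)).
MRS depends only on h: 3·√h = 12 ⇒ √h = 12/3 = 4 ⇒ h = 16.

h = 16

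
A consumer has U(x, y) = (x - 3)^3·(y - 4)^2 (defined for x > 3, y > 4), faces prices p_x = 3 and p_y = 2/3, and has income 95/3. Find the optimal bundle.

x* = 7, y* = 16

MU_x = 3·(x−3)^2·(y−4)^2, MU_y = 2·(x−3)^3·(y−4).
MRS = (3/2)·(y−4)/(x−3).
Tangency: set MRS = p_x/p_y = 3/(2/3) = 4.5.
So (3/2)·(y − 4)/(x − 3) = 4.5, i.e. (y − 4) = 3·(x − 3).
Rewrite the budget in excess-of-subsistence terms: 3·(x − 3) + (2/3)·(y − 4) = 95/3 − 3·3 − (2/3)·4 = 20.
Substituting, 5·(x − 3) = 20, so x − 3 = 4 and x* = 7.
Then y − 4 = 3·4 = 12, so y* = 16.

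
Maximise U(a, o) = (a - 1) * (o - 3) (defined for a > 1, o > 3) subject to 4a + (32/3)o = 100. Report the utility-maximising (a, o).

MU_a = (o−3), MU_o = (a−1).
MRS = (o−3)/(a−1).
Tangency: set MRS = p_a/p_o = 4/(32/3) = 0.375.
So (o − 3)/(a − 1) = 0.375, i.e. (o − 3) = 0.375·(a − 1).
Rewrite the budget in excess-of-subsistence terms: 4·(a − 1) + (32/3)·(o − 3) = 100 − 4·1 − (32/3)·3 = 64.
Substituting, 8·(a − 1) = 64, so a − 1 = 8 and a* = 9.
Then o − 3 = 0.375·8 = 3, so o* = 6.

a* = 9, o* = 6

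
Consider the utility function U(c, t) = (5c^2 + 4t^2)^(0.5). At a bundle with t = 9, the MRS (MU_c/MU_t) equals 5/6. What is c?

c = 6

For CES with ρ = 2, MRS = (5/4)·(t/c)^(-1).
Setting (5/4)·(9/c)^(-1) = 5/6 gives (9/c)^(-1) = 2/3, so 9/c = 1.5 and c = 6.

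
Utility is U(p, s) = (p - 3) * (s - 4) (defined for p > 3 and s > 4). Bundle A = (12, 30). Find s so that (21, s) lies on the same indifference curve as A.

s = 17

U(12, 30) = 234.
Set U(21, s) = 234 and solve.
With p = 21: (21 − 3) = 18, so (s − 4) = 234/18 = 13.
So s = 4 + 13 = 17.
Check: U(21, 17) = 234.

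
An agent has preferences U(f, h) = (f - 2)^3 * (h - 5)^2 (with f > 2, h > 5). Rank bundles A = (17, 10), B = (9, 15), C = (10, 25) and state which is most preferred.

Evaluate utility at each bundle:
U(A) = 84375.
U(B) = 34300.
U(C) = 204800.
Highest utility is C, so C ≻ A ≻ B.

Bundle C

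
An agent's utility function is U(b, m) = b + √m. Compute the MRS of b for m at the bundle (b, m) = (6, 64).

MRS = 16

MU_b = 1, MU_m = 1/(2√m).
MRS = 1 ÷ (1/(2√m)).
At (6, 64): MRS = 16.
The indifference curve has slope −16 at this bundle.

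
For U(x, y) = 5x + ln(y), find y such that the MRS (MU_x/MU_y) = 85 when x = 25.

MU_x = 5, MU_y = 1/y.
MRS = 5 ÷ (1/y).
MRS depends only on y: 5·y = 85 ⇒ y = 85/5 = 17.

y = 17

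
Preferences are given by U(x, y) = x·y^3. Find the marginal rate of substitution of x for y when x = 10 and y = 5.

MU_x = y^3 and MU_y = 3·x·y^2.
MRS = MU_x/MU_y = (1/3)·y/x.
At (10, 5): MRS = 1/6.
The indifference curve has slope −1/6 at this bundle.

MRS = 1/6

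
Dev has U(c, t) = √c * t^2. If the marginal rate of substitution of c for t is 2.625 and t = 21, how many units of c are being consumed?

c = 2

MU_c = 0.5·c^(-0.5)·t^2 and MU_t = 2·√c·t.
MRS = MU_c/MU_t = (0.25)·t/c.
Substitute t = 21: MRS = 5.25/c. Setting 5.25/c = 2.625 gives c = 5.25/2.625 = 2.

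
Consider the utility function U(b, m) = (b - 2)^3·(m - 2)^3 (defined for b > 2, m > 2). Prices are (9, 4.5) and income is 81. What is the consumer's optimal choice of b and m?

b* = 5, m* = 8

MU_b = 3·(b−2)^2·(m−2)^3, MU_m = 3·(b−2)^3·(m−2)^2.
MRS = (m−2)/(b−2).
Tangency: set MRS = p_b/p_m = 9/4.5 = 2.
So (m − 2)/(b − 2) = 2, i.e. (m − 2) = 2·(b − 2).
Rewrite the budget in excess-of-subsistence terms: 9·(b − 2) + 4.5·(m − 2) = 81 − 9·2 − 4.5·2 = 54.
Substituting, 18·(b − 2) = 54, so b − 2 = 3 and b* = 5.
Then m − 2 = 2·3 = 6, so m* = 8.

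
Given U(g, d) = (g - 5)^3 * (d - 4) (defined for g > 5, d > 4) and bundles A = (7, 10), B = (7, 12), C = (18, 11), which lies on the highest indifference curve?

Bundle C

Evaluate utility at each bundle:
U(A) = 48.
U(B) = 64.
U(C) = 15379.
Highest utility is C, so C ≻ B ≻ A.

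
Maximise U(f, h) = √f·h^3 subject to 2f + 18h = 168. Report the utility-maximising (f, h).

f* = 12, h* = 8

MU_f = 0.5·f^(-0.5)·h^3 and MU_h = 3·√f·h^2.
MRS = MU_f/MU_h = (1/6)·h/f.
Tangency: set MRS = p_f/p_h = 2/18 = 1/9.
So (1/6)·h/f = 1/9, i.e. h = (2/3)·f.
Substitute into the budget 2·f + 18·h = 168: 14·f = 168, so f* = 12.
Then h* = (2/3)·12 = 8.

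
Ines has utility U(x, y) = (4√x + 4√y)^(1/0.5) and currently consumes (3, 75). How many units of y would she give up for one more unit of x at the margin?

MRS = 5

For CES with ρ = 0.5, MRS = √(y/x).
At (3, 75): MRS = 5.
So at (3, 75) the consumer would give up 5 units of y for one more unit of x.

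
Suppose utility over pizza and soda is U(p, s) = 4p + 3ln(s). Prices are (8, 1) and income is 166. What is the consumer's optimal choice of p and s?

MU_p = 4, MU_s = 3/s.
MRS = 4 ÷ (3/s).
Tangency: set MRS = p_p/p_s = 8/1 = 8.
MRS depends only on s: (4/3)·s = 8 ⇒ s* = 8/(4/3) = 6.
From the budget, 8·p = 166 − 1·6 = 160, so p* = 20.

p* = 20, s* = 6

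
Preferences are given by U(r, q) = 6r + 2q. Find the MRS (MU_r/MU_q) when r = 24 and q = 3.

MU_r = 6, MU_q = 2, so MRS = 6/2 = 3 at every bundle.
At (24, 3): MRS = 3.
The indifference curve has slope −3 at this bundle.

MRS = 3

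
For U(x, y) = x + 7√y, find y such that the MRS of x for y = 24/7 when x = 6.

y = 144

MU_x = 1, MU_y = 7/(2√y).
MRS = 1 ÷ (7/(2√y)).
MRS depends only on y: (2/7)·√y = 24/7 ⇒ √y = (24/7)/(2/7) = 12 ⇒ y = 144.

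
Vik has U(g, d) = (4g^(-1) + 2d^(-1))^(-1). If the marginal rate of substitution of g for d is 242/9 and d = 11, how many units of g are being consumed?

g = 3

For CES with ρ = -1, MRS = (4/2)·(d/g)^2.
Setting (4/2)·(11/g)^2 = 242/9 gives (11/g)^2 = 121/9, so 11/g = 11/3 and g = 3.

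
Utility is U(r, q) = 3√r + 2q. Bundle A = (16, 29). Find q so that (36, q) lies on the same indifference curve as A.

U(16, 29) = 70.
Set U(36, q) = 70 and solve.
With r = 36: √36 = 6, so 2q = 70 − 3·6 = 52 and q = 26.
Check: U(36, 26) = 70.

q = 26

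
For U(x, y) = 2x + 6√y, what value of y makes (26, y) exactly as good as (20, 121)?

y = 81

U(20, 121) = 106.
Set U(26, y) = 106 and solve.
With x = 26: 6√y = 106 − 2·26 = 54, so √y = 9 and y = 81.
Check: U(26, 81) = 106.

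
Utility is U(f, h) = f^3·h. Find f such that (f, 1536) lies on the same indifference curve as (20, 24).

f = 5

U(20, 24) = 192000.
Set U(f, 1536) = 192000 and solve.
With h = 1536: f^3 = 192000/1536 = 125; taking the cube root, f = 5.
Check: U(5, 1536) = 192000.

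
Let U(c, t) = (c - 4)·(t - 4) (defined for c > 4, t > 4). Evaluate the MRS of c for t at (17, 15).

MU_c = (t−4), MU_t = (c−4).
MRS = (t−4)/(c−4).
At (17, 15): MRS = 11/13.
The indifference curve has slope −11/13 at this bundle.

MRS = 11/13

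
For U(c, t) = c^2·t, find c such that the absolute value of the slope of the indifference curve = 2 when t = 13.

MU_c = 2·c·t and MU_t = c^2.
MRS = MU_c/MU_t = (2/1)·t/c.
Substitute t = 13: MRS = 26/c. Setting 26/c = 2 gives c = 26/2 = 13.

c = 13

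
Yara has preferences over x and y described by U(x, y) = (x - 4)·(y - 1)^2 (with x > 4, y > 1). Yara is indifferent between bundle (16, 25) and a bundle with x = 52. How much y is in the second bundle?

U(16, 25) = 6912.
Set U(52, y) = 6912 and solve.
With x = 52: (52 − 4) = 48, so (y − 1)^2 = 6912/48 = 144.
Taking the square root (with y > 1): y − 1 = 12, so y = 13.
Check: U(52, 13) = 6912.

y = 13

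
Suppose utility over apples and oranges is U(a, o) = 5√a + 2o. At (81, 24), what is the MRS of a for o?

MRS = 5/36

MU_a = 5/(2√a), MU_o = 2.
MRS = 5/(2√a) ÷ 2.
At (81, 24): MRS = 5/36.
So at (81, 24) the consumer would give up 5/36 units of o for one more unit of a.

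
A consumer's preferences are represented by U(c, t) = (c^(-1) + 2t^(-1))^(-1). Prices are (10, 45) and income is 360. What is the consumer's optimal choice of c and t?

For CES with ρ = -1, MRS = (1/2)·(t/c)^2.
Tangency: set MRS = p_c/p_t = 10/45 = 2/9.
So (t/c)^2 = 4/9; taking the square root, t/c = 2/3, i.e. t = (2/3)·c.
Substitute into the budget 10·c + 45·t = 360: 40·c = 360, so c* = 9 and t* = (2/3)·9 = 6.

c* = 9, t* = 6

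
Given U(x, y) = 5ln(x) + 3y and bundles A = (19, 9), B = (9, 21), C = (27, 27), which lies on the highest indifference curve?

Bundle C

Evaluate utility at each bundle:
U(A) = 41.722.
U(B) = 73.986.
U(C) = 97.479.
Highest utility is C, so C ≻ B ≻ A.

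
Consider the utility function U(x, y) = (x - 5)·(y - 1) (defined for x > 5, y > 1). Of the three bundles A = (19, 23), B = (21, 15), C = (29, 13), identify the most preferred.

Bundle A

Evaluate utility at each bundle:
U(A) = 308.
U(B) = 224.
U(C) = 288.
Highest utility is A, so A ≻ C ≻ B.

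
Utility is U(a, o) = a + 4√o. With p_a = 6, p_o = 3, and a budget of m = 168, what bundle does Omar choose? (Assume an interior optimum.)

a* = 20, o* = 16

MU_a = 1, MU_o = 4/(2√o).
MRS = 1 ÷ (4/(2√o)).
Tangency: set MRS = p_a/p_o = 6/3 = 2.
MRS depends only on o: 0.5·√o = 2 ⇒ √o = 2/0.5 = 4 ⇒ o* = 16.
From the budget, 6·a = 168 − 3·16 = 120, so a* = 20.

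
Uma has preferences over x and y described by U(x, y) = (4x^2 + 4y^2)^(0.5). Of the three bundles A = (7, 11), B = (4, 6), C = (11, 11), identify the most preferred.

Bundle C

Evaluate utility at each bundle:
U(A) = 26.077.
U(B) = 14.422.
U(C) = 31.113.
Highest utility is C, so C ≻ A ≻ B.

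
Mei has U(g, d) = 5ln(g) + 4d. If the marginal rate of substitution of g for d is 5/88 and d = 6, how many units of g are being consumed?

MU_g = 5/g, MU_d = 4.
MRS = 5/g ÷ 4.
MRS depends only on g: 1.25/g = 5/88 ⇒ g = 1.25/(5/88) = 22.

g = 22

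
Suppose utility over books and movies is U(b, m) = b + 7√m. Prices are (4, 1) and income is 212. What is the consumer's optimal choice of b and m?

MU_b = 1, MU_m = 7/(2√m).
MRS = 1 ÷ (7/(2√m)).
Tangency: set MRS = p_b/p_m = 4/1 = 4.
MRS depends only on m: (2/7)·√m = 4 ⇒ √m = 4/(2/7) = 14 ⇒ m* = 196.
From the budget, 4·b = 212 − 1·196 = 16, so b* = 4.

b* = 4, m* = 196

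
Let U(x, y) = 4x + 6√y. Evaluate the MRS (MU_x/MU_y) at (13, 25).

MRS = 20/3

MU_x = 4, MU_y = 6/(2√y).
MRS = 4 ÷ (6/(2√y)).
At (13, 25): MRS = 20/3.
The indifference curve has slope −20/3 at this bundle.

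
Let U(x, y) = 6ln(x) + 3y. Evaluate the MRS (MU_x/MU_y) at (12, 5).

MU_x = 6/x, MU_y = 3.
MRS = 6/x ÷ 3.
At (12, 5): MRS = 1/6.
That is, one extra unit of x is worth 1/6 units of y at the margin.

MRS = 1/6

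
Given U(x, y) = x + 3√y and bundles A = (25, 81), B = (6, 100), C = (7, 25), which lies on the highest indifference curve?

Bundle A

Evaluate utility at each bundle:
U(A) = 52.000.
U(B) = 36.000.
U(C) = 22.000.
Highest utility is A, so A ≻ B ≻ C.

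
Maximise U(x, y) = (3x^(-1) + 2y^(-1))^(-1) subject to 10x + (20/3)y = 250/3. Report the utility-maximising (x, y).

x* = 5, y* = 5

For CES with ρ = -1, MRS = (3/2)·(y/x)^2.
Tangency: set MRS = p_x/p_y = 10/(20/3) = 1.5.
So (y/x)^2 = 1; taking the square root, y/x = 1, i.e. y = x.
Substitute into the budget 10·x + (20/3)·y = 250/3: (50/3)·x = 250/3, so x* = 5 and y* = 5.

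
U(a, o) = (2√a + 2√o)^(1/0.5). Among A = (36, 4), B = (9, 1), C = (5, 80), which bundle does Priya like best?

Evaluate utility at each bundle:
U(A) = 256.000.
U(B) = 64.000.
U(C) = 500.000.
Highest utility is C, so C ≻ A ≻ B.

Bundle C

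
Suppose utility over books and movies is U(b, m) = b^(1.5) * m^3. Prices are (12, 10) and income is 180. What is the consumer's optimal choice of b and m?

b* = 5, m* = 12

MU_b = 1.5·√b·m^3 and MU_m = 3·b^(1.5)·m^2.
MRS = MU_b/MU_m = (0.5)·m/b.
Tangency: set MRS = p_b/p_m = 12/10 = 1.2.
So (0.5)·m/b = 1.2, i.e. m = 2.4·b.
Substitute into the budget 12·b + 10·m = 180: 36·b = 180, so b* = 5.
Then m* = 2.4·5 = 12.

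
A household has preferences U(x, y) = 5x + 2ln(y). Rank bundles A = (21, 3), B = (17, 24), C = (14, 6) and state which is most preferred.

Bundle A

Evaluate utility at each bundle:
U(A) = 107.197.
U(B) = 91.356.
U(C) = 73.584.
Highest utility is A, so A ≻ B ≻ C.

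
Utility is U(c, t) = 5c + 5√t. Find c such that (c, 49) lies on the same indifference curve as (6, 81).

c = 8

U(6, 81) = 75.
Set U(c, 49) = 75 and solve.
With t = 49: √49 = 7, so 5c = 75 − 5·7 = 40 and c = 8.
Check: U(8, 49) = 75.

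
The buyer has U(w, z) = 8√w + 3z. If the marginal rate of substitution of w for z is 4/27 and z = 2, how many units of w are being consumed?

w = 81

MU_w = 8/(2√w), MU_z = 3.
MRS = 8/(2√w) ÷ 3.
MRS depends only on w: (4/3)/√w = 4/27 ⇒ √w = (4/3)/(4/27) = 9 ⇒ w = 81.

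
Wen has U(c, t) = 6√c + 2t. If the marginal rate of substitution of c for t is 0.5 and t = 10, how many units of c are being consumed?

MU_c = 6/(2√c), MU_t = 2.
MRS = 6/(2√c) ÷ 2.
MRS depends only on c: 1.5/√c = 0.5 ⇒ √c = 1.5/0.5 = 3 ⇒ c = 9.

c = 9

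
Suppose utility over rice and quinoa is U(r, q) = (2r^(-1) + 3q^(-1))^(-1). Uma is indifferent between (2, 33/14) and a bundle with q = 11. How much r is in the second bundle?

r = 1

U depends on (r, q) only through S = 2r^(-1) + 3q^(-1), so equal utility means equal S. At (2, 33/14): S = 25/11.
With q = 11: 3·11^(-1) = 3/11, so 2r^(-1) = 25/11 − 3/11 = 2, i.e. r^(-1) = 1.
Hence r = 1/1 = 1.
Check: U(1, 11) = 0.44.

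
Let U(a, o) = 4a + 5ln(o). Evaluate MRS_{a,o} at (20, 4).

MU_a = 4, MU_o = 5/o.
MRS = 4 ÷ (5/o).
At (20, 4): MRS = 3.2.
So at (20, 4) the consumer would give up 3.2 units of o for one more unit of a.

MRS = 3.2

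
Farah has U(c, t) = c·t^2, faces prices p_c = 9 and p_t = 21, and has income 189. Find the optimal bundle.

MU_c = t^2 and MU_t = 2·c·t.
MRS = MU_c/MU_t = (1/2)·t/c.
Tangency: set MRS = p_c/p_t = 9/21 = 3/7.
So (1/2)·t/c = 3/7, i.e. t = (6/7)·c.
Substitute into the budget 9·c + 21·t = 189: 27·c = 189, so c* = 7.
Then t* = (6/7)·7 = 6.

c* = 7, t* = 6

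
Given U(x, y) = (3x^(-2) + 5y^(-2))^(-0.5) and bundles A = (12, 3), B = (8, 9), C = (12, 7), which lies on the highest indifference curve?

Bundle B

Evaluate utility at each bundle:
U(A) = 1.317.
U(B) = 3.034.
U(C) = 2.853.
Highest utility is B, so B ≻ C ≻ A.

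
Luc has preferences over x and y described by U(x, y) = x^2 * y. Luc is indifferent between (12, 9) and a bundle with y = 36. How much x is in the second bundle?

U(12, 9) = 1296.
Set U(x, 36) = 1296 and solve.
With y = 36: x^2 = 1296/36 = 36; taking the square root, x = 6.
Check: U(6, 36) = 1296.

x = 6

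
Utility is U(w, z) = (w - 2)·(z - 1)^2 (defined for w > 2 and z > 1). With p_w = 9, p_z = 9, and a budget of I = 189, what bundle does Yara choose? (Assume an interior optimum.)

w* = 8, z* = 13

MU_w = (z−1)^2, MU_z = 2·(w−2)·(z−1).
MRS = (1/2)·(z−1)/(w−2).
Tangency: set MRS = p_w/p_z = 9/9 = 1.
So (1/2)·(z − 1)/(w − 2) = 1, i.e. (z − 1) = 2·(w − 2).
Rewrite the budget in excess-of-subsistence terms: 9·(w − 2) + 9·(z − 1) = 189 − 9·2 − 9·1 = 162.
Substituting, 27·(w − 2) = 162, so w − 2 = 6 and w* = 8.
Then z − 1 = 2·6 = 12, so z* = 13.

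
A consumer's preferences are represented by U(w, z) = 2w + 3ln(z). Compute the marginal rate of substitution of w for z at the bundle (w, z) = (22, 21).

MRS = 14

MU_w = 2, MU_z = 3/z.
MRS = 2 ÷ (3/z).
At (22, 21): MRS = 14.
So at (22, 21) the consumer would give up 14 units of z for one more unit of w.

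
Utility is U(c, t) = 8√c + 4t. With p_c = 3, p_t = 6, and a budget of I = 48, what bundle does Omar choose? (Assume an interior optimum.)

MU_c = 8/(2√c), MU_t = 4.
MRS = 8/(2√c) ÷ 4.
Tangency: set MRS = p_c/p_t = 3/6 = 0.5.
MRS depends only on c: 1/√c = 0.5 ⇒ √c = 1/0.5 = 2 ⇒ c* = 4.
From the budget, 6·t = 48 − 3·4 = 36, so t* = 6.

c* = 4, t* = 6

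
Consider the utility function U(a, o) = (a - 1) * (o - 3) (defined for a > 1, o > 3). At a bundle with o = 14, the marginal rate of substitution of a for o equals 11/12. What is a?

a = 13

MU_a = (o−3), MU_o = (a−1).
MRS = (o−3)/(a−1).
Substitute o = 14: MRS = 11/(a − 1). Setting this equal to 11/12 gives a − 1 = 11/(11/12) = 12, so a = 13.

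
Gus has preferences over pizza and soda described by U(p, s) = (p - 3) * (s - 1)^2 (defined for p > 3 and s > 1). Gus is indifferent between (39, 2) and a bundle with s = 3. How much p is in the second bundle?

p = 12

U(39, 2) = 36.
Set U(p, 3) = 36 and solve.
With s = 3: (3 − 1)^2 = 4, so (p − 3) = 36/4 = 9.
So p = 3 + 9 = 12.
Check: U(12, 3) = 36.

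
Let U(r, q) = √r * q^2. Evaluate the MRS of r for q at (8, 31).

MRS = 31/32

MU_r = 0.5·r^(-0.5)·q^2 and MU_q = 2·√r·q.
MRS = MU_r/MU_q = (0.25)·q/r.
At (8, 31): MRS = 31/32.
That is, one extra unit of r is worth 31/32 units of q at the margin.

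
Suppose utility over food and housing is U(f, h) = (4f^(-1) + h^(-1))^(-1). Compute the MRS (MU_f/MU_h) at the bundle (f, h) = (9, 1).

For CES with ρ = -1, MRS = (4/1)·(h/f)^2.
At (9, 1): MRS = 4/81.
So at (9, 1) the consumer would give up 4/81 units of h for one more unit of f.

MRS = 4/81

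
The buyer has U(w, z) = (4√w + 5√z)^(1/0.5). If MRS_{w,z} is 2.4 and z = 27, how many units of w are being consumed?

For CES with ρ = 0.5, MRS = (4/5)·√(z/w).
Setting (4/5)·√(27/w) = 2.4 gives √(27/w) = 3, so 27/w = 9 and w = 3.

w = 3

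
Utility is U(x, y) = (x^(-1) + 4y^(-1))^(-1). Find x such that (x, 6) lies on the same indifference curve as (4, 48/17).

U depends on (x, y) only through S = x^(-1) + 4y^(-1), so equal utility means equal S. At (4, 48/17): S = 5/3.
With y = 6: 4·6^(-1) = 2/3, so x^(-1) = 5/3 − 2/3 = 1.
Hence x = 1/1 = 1.
Check: U(1, 6) = 0.6.

x = 1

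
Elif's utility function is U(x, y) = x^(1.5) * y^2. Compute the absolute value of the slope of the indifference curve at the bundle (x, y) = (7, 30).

MRS = 45/14

MU_x = 1.5·√x·y^2 and MU_y = 2·x^(1.5)·y.
MRS = MU_x/MU_y = (0.75)·y/x.
At (7, 30): MRS = 45/14.
The indifference curve has slope −45/14 at this bundle.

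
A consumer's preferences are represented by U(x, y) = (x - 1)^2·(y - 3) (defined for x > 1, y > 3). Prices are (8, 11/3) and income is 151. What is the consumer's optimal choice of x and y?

MU_x = 2·(x−1)·(y−3), MU_y = (x−1)^2.
MRS = (2/1)·(y−3)/(x−1).
Tangency: set MRS = p_x/p_y = 8/(11/3) = 24/11.
So (2/1)·(y − 3)/(x − 1) = 24/11, i.e. (y − 3) = (12/11)·(x − 1).
Rewrite the budget in excess-of-subsistence terms: 8·(x − 1) + (11/3)·(y − 3) = 151 − 8·1 − (11/3)·3 = 132.
Substituting, 12·(x − 1) = 132, so x − 1 = 11 and x* = 12.
Then y − 3 = (12/11)·11 = 12, so y* = 15.

x* = 12, y* = 15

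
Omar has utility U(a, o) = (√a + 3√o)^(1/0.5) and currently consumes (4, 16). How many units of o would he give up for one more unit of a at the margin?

For CES with ρ = 0.5, MRS = (1/3)·√(o/a).
At (4, 16): MRS = 2/3.
That is, one extra unit of a is worth 2/3 units of o at the margin.

MRS = 2/3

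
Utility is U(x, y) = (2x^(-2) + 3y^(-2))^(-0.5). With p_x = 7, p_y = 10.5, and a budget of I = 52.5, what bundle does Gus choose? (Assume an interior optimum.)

For CES with ρ = -2, MRS = (2/3)·(y/x)^3.
Tangency: set MRS = p_x/p_y = 7/10.5 = 2/3.
So (y/x)^3 = 1; taking the cube root, y/x = 1, i.e. y = x.
Substitute into the budget 7·x + 10.5·y = 52.5: 17.5·x = 52.5, so x* = 3 and y* = 3.

x* = 3, y* = 3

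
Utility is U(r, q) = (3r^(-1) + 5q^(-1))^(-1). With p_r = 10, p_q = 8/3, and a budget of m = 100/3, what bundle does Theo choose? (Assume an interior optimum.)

r* = 2, q* = 5

For CES with ρ = -1, MRS = (3/5)·(q/r)^2.
Tangency: set MRS = p_r/p_q = 10/(8/3) = 3.75.
So (q/r)^2 = 6.25; taking the square root, q/r = 2.5, i.e. q = 2.5·r.
Substitute into the budget 10·r + (8/3)·q = 100/3: (50/3)·r = 100/3, so r* = 2 and q* = 2.5·2 = 5.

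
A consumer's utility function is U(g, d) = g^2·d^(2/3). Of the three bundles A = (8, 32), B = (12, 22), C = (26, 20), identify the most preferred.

Evaluate utility at each bundle:
U(A) = 645.080.
U(B) = 1130.605.
U(C) = 4980.811.
Highest utility is C, so C ≻ B ≻ A.

Bundle C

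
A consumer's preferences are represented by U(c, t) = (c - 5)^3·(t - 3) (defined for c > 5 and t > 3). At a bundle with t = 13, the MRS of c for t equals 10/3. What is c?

MU_c = 3·(c−5)^2·(t−3), MU_t = (c−5)^3.
MRS = (3/1)·(t−3)/(c−5).
Substitute t = 13: MRS = 30/(c − 5). Setting this equal to 10/3 gives c − 5 = 30/(10/3) = 9, so c = 14.

c = 14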